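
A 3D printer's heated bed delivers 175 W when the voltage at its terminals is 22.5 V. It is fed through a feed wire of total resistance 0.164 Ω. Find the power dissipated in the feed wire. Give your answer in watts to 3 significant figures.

9.92 W

Only the current and the line resistance are needed for the I²R loss.
I = P / V = 175 / 22.5 = 7.778 A through the feed wire.
P_line = I² R_line = (7.778)² × 0.164 = 9.921 W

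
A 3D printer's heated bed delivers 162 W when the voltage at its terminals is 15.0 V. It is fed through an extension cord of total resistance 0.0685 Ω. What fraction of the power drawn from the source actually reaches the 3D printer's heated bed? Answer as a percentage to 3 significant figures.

I = P / V = 162 / 15.0 = 10.80 A through the extension cord.
P_line = I² R_line = (10.80)² × 0.0685 = 7.990 W
P_source = P_load + P_line = 162.0 + 7.990 = 170.0 W
η = P_load / P_source = 162.0 / 170.0 = 0.9530

95.3 %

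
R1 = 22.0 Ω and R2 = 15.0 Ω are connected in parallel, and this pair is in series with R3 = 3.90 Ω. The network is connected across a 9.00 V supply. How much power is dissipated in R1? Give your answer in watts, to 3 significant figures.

1.78 W

Collapse the R1‖R2 pair into one equivalent R_p; then R_p and R3 form a series string.
R_p = (22.0×15.0)/(22.0+15.0) = 8.919 Ω
R_total = R_p + 3.90 = 8.919 + 3.90 = 12.82 Ω
I = V / R_total = 9.00 / 12.82 = 0.7021 A
Voltage across the parallel pair: V_p = I × R_p = 0.7021 × 8.919 = 6.262 V
R1 has V_p across it, so P = V_p²/R1.
P_R1 = (6.262)² / 22.0 = 1.782 W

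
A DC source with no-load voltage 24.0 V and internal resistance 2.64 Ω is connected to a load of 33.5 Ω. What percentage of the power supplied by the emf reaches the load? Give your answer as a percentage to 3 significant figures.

92.7 %

Both r and R carry the same current, so the power split is just the resistance split: η = R/(R+r).
η = R / (R + r) = 33.5 / (33.5 + 2.64) = 0.9270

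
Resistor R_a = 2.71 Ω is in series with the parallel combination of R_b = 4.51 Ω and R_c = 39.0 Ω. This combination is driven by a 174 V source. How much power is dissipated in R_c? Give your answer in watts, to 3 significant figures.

278 W

Collapse R_b‖R_c to a single equivalent, reducing the network to two series elements.
R_p = (4.51×39.0)/(4.51+39.0) = 4.043 Ω
R_total = 2.71 + 4.043 = 6.753 Ω
I = V / R_total = 174 / 6.753 = 25.77 A
Voltage across the parallel pair: V_p = I × R_p = 25.77 × 4.043 = 104.2 V
R_c is across V_p, so use P = V²/R for that branch.
P_R_c = (104.2)² / 39.0 = 278.2 W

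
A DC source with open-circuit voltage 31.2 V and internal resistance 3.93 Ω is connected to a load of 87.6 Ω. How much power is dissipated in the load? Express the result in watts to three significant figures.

With r and R in series, I = ε/(r+R); the load dissipates I²R.
I = ε / (r + R) = 31.2 / (3.93 + 87.6) = 0.3409 A
P_load = I² R = (0.3409)² × 87.6 = 10.18 W

10.2 W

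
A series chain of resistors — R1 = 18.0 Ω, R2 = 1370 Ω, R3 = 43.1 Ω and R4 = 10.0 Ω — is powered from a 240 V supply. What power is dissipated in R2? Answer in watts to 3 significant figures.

In a series string the same current flows through every resistor — find that current, then P = I²R for the one we want.
R_total = 18.0 + 1370 + 43.1 + 10.0 = 1441 Ω
I = V / R_total = 240 / 1441 = 0.1665 A
P_R2 = I² × R2 = (0.1665)² × 1370 = 38.00 W

38.0 W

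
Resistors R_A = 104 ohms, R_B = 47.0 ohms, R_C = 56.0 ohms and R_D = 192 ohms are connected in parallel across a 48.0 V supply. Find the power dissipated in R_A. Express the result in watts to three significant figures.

22.2 W

Each parallel branch sees the full supply voltage, so P = V²/R applies directly to the target branch.
P_R_A = V² / R_A = (48.0)² / 104 Ω = 22.15 W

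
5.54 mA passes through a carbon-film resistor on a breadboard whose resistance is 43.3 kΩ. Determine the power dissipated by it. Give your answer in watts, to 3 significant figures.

Knowing I and R, the power is just I²R — no need to find V first.
P = (0.005540 A)² × 43300 Ω = 1.329 W

1.33 W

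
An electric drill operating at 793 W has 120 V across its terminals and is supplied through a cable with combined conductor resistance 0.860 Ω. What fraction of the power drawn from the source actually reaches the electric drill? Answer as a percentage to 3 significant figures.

95.5 %

I = P / V = 793 / 120 = 6.608 A through the cable.
P_line = I² R_line = (6.608)² × 0.860 = 37.56 W
P_source = P_load + P_line = 793.0 + 37.56 = 830.6 W
η = P_load / P_source = 793.0 / 830.6 = 0.9548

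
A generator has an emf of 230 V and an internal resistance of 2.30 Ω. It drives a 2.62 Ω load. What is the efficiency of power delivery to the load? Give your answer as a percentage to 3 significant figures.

53.3 %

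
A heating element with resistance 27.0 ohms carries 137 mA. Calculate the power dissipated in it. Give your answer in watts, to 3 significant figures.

0.507 W

Knowing I and R, the power is just I²R — no need to find V first.
P = (0.1370 A)² × 27.0 Ω = 0.5068 W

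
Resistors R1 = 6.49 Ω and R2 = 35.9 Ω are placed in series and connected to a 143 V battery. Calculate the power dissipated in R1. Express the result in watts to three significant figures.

The current is common to all series resistors; compute it, then apply P = I²R for the target.
R_total = 6.49 + 35.9 = 42.39 Ω
I = V / R_total = 143 / 42.39 = 3.373 A
P_R1 = I² × R1 = (3.373)² × 6.49 = 73.86 W

73.9 W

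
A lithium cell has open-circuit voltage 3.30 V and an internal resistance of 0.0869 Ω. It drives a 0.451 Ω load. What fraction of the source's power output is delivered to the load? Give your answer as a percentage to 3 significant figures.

The source delivers εI, of which I²R reaches the load and I²r is lost; since I is common, η = R/(R+r).
η = R / (R + r) = 0.451 / (0.451 + 0.0869) = 0.8384

83.8 %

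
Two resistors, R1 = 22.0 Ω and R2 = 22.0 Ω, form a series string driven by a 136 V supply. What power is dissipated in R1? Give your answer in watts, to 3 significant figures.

Every series element carries the same I. Get I from the total resistance, then P = I² × R1.
R_total = 22.0 + 22.0 = 44.00 Ω
I = V / R_total = 136 / 44.00 = 3.091 A
P_R1 = I² × R1 = (3.091)² × 22.0 = 210.2 W

210 W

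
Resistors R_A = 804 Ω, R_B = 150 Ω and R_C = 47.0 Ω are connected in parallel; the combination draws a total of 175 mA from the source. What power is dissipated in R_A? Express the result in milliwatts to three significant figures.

Parallel branches share V, not I — compute V via R_eq, then use V²/R for the target branch.
1/R_eq = 1/804 + 1/150 + 1/47.0 ⇒ R_eq = 34.26 Ω
V = I_total × R_eq = 0.1750 × 34.26 = 5.996 V
P_R_A = V² / R_A = (5.996)² / 804 = 0.04471 W

44.7 mW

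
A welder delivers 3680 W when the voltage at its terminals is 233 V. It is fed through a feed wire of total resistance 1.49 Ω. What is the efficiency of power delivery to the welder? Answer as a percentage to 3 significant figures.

I = P / V = 3680 / 233 = 15.79 A through the feed wire.
P_line = I² R_line = (15.79)² × 1.49 = 371.7 W
P_source = P_load + P_line = 3680 + 371.7 = 4052 W
η = P_load / P_source = 3680 / 4052 = 0.9083

90.8 %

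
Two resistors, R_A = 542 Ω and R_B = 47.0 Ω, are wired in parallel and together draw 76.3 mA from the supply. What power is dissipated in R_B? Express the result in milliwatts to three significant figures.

232 mW

Parallel branches share V, not I — compute V via R_eq, then use V²/R for the target branch.
1/R_eq = 1/542 + 1/47.0 ⇒ R_eq = 43.25 Ω
V = I_total × R_eq = 0.07630 × 43.25 = 3.300 V
P_R_B = V² / R_B = (3.300)² / 47.0 = 0.2317 W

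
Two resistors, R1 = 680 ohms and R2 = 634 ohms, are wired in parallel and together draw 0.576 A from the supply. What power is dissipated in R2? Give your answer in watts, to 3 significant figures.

We need the common branch voltage; get it from I_total × R_eq, then P = V²/R for the branch.
1/R_eq = 1/680 + 1/634 ⇒ R_eq = 328.1 Ω
V = I_total × R_eq = 0.5760 × 328.1 = 189.0 V
P_R2 = V² / R2 = (189.0)² / 634 = 56.33 W

56.3 W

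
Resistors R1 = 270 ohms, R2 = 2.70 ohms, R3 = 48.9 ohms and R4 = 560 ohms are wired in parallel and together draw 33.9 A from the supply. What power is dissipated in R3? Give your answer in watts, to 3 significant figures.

150 W

Parallel branches share V, not I — compute V via R_eq, then use V²/R for the target branch.
1/R_eq = 1/270 + 1/2.70 + 1/48.9 + 1/560 ⇒ R_eq = 2.523 Ω
V = I_total × R_eq = 33.90 × 2.523 = 85.54 V
P_R3 = V² / R3 = (85.54)² / 48.9 = 149.6 W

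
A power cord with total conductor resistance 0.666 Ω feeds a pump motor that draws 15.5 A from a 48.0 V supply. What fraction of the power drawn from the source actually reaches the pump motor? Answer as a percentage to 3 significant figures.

The power cord carries the full 15.5 A.
P_line = I² R_line = (15.50)² × 0.666 = 160.0 W
P_source = V I = 48.0 × 15.50 = 744.0 W; P_load = 584.0 W
η = P_load / P_source = 584.0 / 744.0 = 0.7849

78.5 %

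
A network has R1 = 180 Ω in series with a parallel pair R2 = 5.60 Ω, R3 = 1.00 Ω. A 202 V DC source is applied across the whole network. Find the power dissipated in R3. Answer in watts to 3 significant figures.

Collapse R2‖R3 to a single equivalent, reducing the network to two series elements.
R_p = (5.60×1.00)/(5.60+1.00) = 0.8485 Ω
R_total = 180 + 0.8485 = 180.8 Ω
I = V / R_total = 202 / 180.8 = 1.117 A
Voltage across the parallel pair: V_p = I × R_p = 1.117 × 0.8485 = 0.9477 V
R3 is across V_p, so use P = V²/R for that branch.
P_R3 = (0.9477)² / 1.00 = 0.8982 W

0.898 W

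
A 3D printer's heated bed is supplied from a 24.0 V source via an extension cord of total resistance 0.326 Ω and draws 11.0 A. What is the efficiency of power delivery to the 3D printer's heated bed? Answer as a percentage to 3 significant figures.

85.1 %

The extension cord carries the full 11.0 A.
P_line = I² R_line = (11.00)² × 0.326 = 39.45 W
P_source = V I = 24.0 × 11.00 = 264.0 W; P_load = 224.6 W
η = P_load / P_source = 224.6 / 264.0 = 0.8506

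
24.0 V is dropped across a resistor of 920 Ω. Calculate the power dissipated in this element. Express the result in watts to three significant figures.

With V across and R both known, P = V²/R gives the dissipation directly.
P = (24.0 V)² / 920 Ω = 0.6261 W

0.626 W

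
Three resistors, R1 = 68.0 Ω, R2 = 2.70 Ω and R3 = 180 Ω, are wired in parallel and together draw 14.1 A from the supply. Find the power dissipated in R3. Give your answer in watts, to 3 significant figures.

We need the common branch voltage; get it from I_total × R_eq, then P = V²/R for the branch.
1/R_eq = 1/68.0 + 1/2.70 + 1/180 ⇒ R_eq = 2.560 Ω
V = I_total × R_eq = 14.10 × 2.560 = 36.10 V
P_R3 = V² / R3 = (36.10)² / 180 = 7.238 W

7.24 W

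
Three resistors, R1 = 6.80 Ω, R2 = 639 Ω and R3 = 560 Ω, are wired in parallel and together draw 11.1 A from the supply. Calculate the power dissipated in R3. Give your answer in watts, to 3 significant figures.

9.73 W

We need the common branch voltage; get it from I_total × R_eq, then P = V²/R for the branch.
1/R_eq = 1/6.80 + 1/639 + 1/560 ⇒ R_eq = 6.649 Ω
V = I_total × R_eq = 11.10 × 6.649 = 73.80 V
P_R3 = V² / R3 = (73.80)² / 560 = 9.725 W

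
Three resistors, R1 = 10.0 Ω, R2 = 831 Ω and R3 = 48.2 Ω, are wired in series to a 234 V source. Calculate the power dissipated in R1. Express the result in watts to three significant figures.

Every series element carries the same I. Get I from the total resistance, then P = I² × R1.
R_total = 10.0 + 831 + 48.2 = 889.2 Ω
I = V / R_total = 234 / 889.2 = 0.2632 A
P_R1 = I² × R1 = (0.2632)² × 10.0 = 0.6925 W

0.693 W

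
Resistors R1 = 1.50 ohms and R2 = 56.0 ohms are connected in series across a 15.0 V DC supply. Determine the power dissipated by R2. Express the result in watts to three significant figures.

The current is common to all series resistors; compute it, then apply P = I²R for the target.
R_total = 1.50 + 56.0 = 57.50 Ω
I = V / R_total = 15.0 / 57.50 = 0.2609 A
P_R2 = I² × R2 = (0.2609)² × 56.0 = 3.811 W

3.81 W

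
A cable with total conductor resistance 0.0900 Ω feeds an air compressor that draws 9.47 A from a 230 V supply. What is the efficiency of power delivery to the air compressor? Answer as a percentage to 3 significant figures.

99.6 %

The cable carries the full 9.47 A.
P_line = I² R_line = (9.470)² × 0.0900 = 8.071 W
P_source = V I = 230 × 9.470 = 2178 W; P_load = 2170 W
η = P_load / P_source = 2170 / 2178 = 0.9963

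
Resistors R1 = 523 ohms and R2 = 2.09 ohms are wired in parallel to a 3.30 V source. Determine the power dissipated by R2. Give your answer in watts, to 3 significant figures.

5.21 W

Each parallel branch sees the full supply voltage, so P = V²/R applies directly to the target branch.
P_R2 = V² / R2 = (3.30)² / 2.09 Ω = 5.211 W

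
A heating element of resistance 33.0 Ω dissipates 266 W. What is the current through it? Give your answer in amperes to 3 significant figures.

2.84 A

The two known quantities fix the third via I = √(P / R).
I = √(266 / 33.0) = 2.839 A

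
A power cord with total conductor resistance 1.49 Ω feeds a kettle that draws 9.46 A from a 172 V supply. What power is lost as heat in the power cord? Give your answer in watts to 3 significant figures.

133 W

The power cord is a series resistance carrying the load current; its dissipation is I²R_line.
The power cord carries the full 9.46 A.
P_line = I² R_line = (9.460)² × 1.49 = 133.3 W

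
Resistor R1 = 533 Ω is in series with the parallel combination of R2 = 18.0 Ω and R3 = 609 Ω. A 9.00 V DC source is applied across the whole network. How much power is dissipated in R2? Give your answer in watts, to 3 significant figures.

First combine the parallel branches into one equivalent R_p, then R1 + R_p is a series pair.
R_p = (18.0×609)/(18.0+609) = 17.48 Ω
R_total = 533 + 17.48 = 550.5 Ω
I = V / R_total = 9.00 / 550.5 = 0.01635 A
Voltage across the parallel pair: V_p = I × R_p = 0.01635 × 17.48 = 0.2858 V
With V_p across R2, its power is V_p²/R2.
P_R2 = (0.2858)² / 18.0 = 0.004539 W

0.00454 W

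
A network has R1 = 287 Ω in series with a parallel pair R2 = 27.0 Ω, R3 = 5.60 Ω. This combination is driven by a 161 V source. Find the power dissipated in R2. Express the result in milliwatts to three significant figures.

Replace R2 and R3 with their parallel equivalent so the circuit becomes R1 in series with R_p.
R_p = (27.0×5.60)/(27.0+5.60) = 4.638 Ω
R_total = 287 + 4.638 = 291.6 Ω
I = V / R_total = 161 / 291.6 = 0.5521 A
Voltage across the parallel pair: V_p = I × R_p = 0.5521 × 4.638 = 2.560 V
With V_p across R2, its power is V_p²/R2.
P_R2 = (2.560)² / 27.0 = 0.2428 W

243 mW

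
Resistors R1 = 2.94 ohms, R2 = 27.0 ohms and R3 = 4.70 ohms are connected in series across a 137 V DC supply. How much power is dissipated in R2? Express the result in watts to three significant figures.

422 W

Every series element carries the same I. Get I from the total resistance, then P = I² × R2.
R_total = 2.94 + 27.0 + 4.70 = 34.64 Ω
I = V / R_total = 137 / 34.64 = 3.955 A
P_R2 = I² × R2 = (3.955)² × 27.0 = 422.3 W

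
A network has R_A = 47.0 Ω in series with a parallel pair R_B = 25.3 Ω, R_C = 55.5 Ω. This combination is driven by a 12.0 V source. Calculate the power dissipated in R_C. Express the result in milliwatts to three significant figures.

Replace R_B and R_C with their parallel equivalent so the circuit becomes R_A in series with R_p.
R_p = (25.3×55.5)/(25.3+55.5) = 17.38 Ω
R_total = 47.0 + 17.38 = 64.38 Ω
I = V / R_total = 12.0 / 64.38 = 0.1864 A
Voltage across the parallel pair: V_p = I × R_p = 0.1864 × 17.38 = 3.239 V
With V_p across R_C, its power is V_p²/R_C.
P_R_C = (3.239)² / 55.5 = 0.1891 W

189 mW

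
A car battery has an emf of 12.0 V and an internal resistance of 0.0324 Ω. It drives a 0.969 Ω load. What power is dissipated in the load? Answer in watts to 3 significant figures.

139 W

Find the circuit current first, then P = I²R for the load (series elements share I).
I = ε / (r + R) = 12.0 / (0.0324 + 0.969) = 11.98 A
P_load = I² R = (11.98)² × 0.969 = 139.1 W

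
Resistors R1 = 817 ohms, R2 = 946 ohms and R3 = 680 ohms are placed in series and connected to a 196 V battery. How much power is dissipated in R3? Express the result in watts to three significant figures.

Every series element carries the same I. Get I from the total resistance, then P = I² × R3.
R_total = 817 + 946 + 680 = 2443 Ω
I = V / R_total = 196 / 2443 = 0.08023 A
P_R3 = I² × R3 = (0.08023)² × 680 = 4.377 W

4.38 W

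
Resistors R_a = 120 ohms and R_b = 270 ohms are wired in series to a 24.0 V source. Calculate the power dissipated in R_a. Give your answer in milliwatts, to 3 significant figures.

In a series string the same current flows through every resistor — find that current, then P = I²R for the one we want.
R_total = 120 + 270 = 390.0 Ω
I = V / R_total = 24.0 / 390.0 = 0.06154 A
P_R_a = I² × R_a = (0.06154)² × 120 = 0.4544 W

454 mW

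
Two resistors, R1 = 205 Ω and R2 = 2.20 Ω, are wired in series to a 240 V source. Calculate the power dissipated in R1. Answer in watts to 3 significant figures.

The current is common to all series resistors; compute it, then apply P = I²R for the target.
R_total = 205 + 2.20 = 207.2 Ω
I = V / R_total = 240 / 207.2 = 1.158 A
P_R1 = I² × R1 = (1.158)² × 205 = 275.0 W

275 W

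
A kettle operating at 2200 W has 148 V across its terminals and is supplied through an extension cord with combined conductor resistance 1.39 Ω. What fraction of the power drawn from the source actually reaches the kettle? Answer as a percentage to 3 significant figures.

87.7 %

I = P / V = 2200 / 148 = 14.86 A through the extension cord.
P_line = I² R_line = (14.86)² × 1.39 = 307.1 W
P_source = P_load + P_line = 2200 + 307.1 = 2507 W
η = P_load / P_source = 2200 / 2507 = 0.8775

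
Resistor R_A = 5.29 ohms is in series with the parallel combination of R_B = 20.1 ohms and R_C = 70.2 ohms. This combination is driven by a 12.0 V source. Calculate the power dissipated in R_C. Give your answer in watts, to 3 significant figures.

Collapse R_B‖R_C to a single equivalent, reducing the network to two series elements.
R_p = (20.1×70.2)/(20.1+70.2) = 15.63 Ω
R_total = 5.29 + 15.63 = 20.92 Ω
I = V / R_total = 12.0 / 20.92 = 0.5737 A
Voltage across the parallel pair: V_p = I × R_p = 0.5737 × 15.63 = 8.965 V
R_C sees V_p directly, so P = V_p² / R_C.
P_R_C = (8.965)² / 70.2 = 1.145 W

1.14 W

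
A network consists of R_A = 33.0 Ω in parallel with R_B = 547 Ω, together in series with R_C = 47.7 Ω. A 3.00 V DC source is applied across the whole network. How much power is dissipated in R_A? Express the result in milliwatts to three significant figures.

Reduce the parallel combination to a single R_p; the circuit then becomes R_p in series with the remaining resistor.
R_p = (33.0×547)/(33.0+547) = 31.12 Ω
R_total = R_p + 47.7 = 31.12 + 47.7 = 78.82 Ω
I = V / R_total = 3.00 / 78.82 = 0.03806 A
Voltage across the parallel pair: V_p = I × R_p = 0.03806 × 31.12 = 1.185 V
Use P = V²/R for R_A with V = V_p.
P_R_A = (1.185)² / 33.0 = 0.04252 W

42.5 mW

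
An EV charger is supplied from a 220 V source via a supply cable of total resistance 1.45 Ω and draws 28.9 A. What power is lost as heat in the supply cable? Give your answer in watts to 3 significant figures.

The supply cable is a series resistance carrying the load current; its dissipation is I²R_line.
The supply cable carries the full 28.9 A.
P_line = I² R_line = (28.90)² × 1.45 = 1211 W

1210 W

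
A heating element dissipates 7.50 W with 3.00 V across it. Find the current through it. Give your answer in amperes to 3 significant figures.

Inverting the appropriate power form: I = P / V.
I = 7.50 / 3.00 = 2.500 A

2.50 A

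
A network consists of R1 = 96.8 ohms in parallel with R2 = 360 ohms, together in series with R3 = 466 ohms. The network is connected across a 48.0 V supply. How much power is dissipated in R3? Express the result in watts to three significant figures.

3.65 W

First find R_p for the parallel pair, then treat R_p + R3 as a series loop.
R_p = (96.8×360)/(96.8+360) = 76.29 Ω
R_total = R_p + 466 = 76.29 + 466 = 542.3 Ω
I = V / R_total = 48.0 / 542.3 = 0.08851 A
R3 is the series element, so its power is I²R.
P_R3 = (0.08851)² × 466 = 3.651 W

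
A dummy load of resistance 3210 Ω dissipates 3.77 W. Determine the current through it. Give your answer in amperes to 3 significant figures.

The two known quantities fix the third via I = √(P / R).
I = √(3.77 / 3210) = 0.03427 A

0.0343 A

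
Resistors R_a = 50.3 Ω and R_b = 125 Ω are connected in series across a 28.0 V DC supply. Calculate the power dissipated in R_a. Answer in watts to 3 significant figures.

1.28 W

Since the resistors are in series they all carry the loop current I = V/R_total; the power in any one is I²R.
R_total = 50.3 + 125 = 175.3 Ω
I = V / R_total = 28.0 / 175.3 = 0.1597 A
P_R_a = I² × R_a = (0.1597)² × 50.3 = 1.283 W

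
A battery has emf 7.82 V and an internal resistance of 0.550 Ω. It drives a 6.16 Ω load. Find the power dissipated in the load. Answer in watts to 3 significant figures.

8.37 W

With r and R in series, I = ε/(r+R); the load dissipates I²R.
I = ε / (r + R) = 7.82 / (0.550 + 6.16) = 1.165 A
P_load = I² R = (1.165)² × 6.16 = 8.367 W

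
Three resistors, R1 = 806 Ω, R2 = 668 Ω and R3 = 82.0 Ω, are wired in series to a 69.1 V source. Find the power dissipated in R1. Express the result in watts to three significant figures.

1.59 W

Series elements share the same current, so find I first, then use P = I²R.
R_total = 806 + 668 + 82.0 = 1556 Ω
I = V / R_total = 69.1 / 1556 = 0.04441 A
P_R1 = I² × R1 = (0.04441)² × 806 = 1.590 W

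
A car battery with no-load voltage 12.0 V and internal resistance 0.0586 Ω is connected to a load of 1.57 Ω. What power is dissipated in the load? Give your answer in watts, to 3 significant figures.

Find the circuit current first, then P = I²R for the load (series elements share I).
I = ε / (r + R) = 12.0 / (0.0586 + 1.57) = 7.368 A
P_load = I² R = (7.368)² × 1.57 = 85.24 W

85.2 W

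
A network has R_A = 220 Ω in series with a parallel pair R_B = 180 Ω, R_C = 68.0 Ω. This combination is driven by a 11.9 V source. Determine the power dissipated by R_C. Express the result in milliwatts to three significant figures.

69.9 mW

First combine the parallel branches into one equivalent R_p, then R_A + R_p is a series pair.
R_p = (180×68.0)/(180+68.0) = 49.35 Ω
R_total = 220 + 49.35 = 269.4 Ω
I = V / R_total = 11.9 / 269.4 = 0.04418 A
Voltage across the parallel pair: V_p = I × R_p = 0.04418 × 49.35 = 2.180 V
With V_p across R_C, its power is V_p²/R_C.
P_R_C = (2.180)² / 68.0 = 0.06992 W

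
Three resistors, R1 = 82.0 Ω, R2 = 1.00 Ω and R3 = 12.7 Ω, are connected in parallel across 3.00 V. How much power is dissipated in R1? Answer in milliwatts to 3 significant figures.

110 mW

R1 sits directly across the source, so P = V²/R with V = 3.00 V.
P_R1 = V² / R1 = (3.00)² / 82.0 Ω = 0.1098 W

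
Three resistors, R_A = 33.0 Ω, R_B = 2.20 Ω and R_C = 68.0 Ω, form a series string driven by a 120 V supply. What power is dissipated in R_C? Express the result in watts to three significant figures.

91.9 W

Since the resistors are in series they all carry the loop current I = V/R_total; the power in any one is I²R.
R_total = 33.0 + 2.20 + 68.0 = 103.2 Ω
I = V / R_total = 120 / 103.2 = 1.163 A
P_R_C = I² × R_C = (1.163)² × 68.0 = 91.94 W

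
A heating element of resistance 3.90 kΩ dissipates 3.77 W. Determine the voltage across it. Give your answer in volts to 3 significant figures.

The two known quantities fix the third via V = √(P R).
V = √(3.77 × 3900) = 121.3 V

121 V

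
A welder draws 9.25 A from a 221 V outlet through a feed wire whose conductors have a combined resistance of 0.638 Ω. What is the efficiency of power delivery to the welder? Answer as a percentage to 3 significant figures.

97.3 %

The feed wire carries the full 9.25 A.
P_line = I² R_line = (9.250)² × 0.638 = 54.59 W
P_source = V I = 221 × 9.250 = 2044 W; P_load = 1990 W
η = P_load / P_source = 1990 / 2044 = 0.9733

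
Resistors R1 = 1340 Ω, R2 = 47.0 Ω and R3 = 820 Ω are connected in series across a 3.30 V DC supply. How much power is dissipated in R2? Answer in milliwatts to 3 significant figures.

0.105 mW

In a series string the same current flows through every resistor — find that current, then P = I²R for the one we want.
R_total = 1340 + 47.0 + 820 = 2207 Ω
I = V / R_total = 3.30 / 2207 = 0.001495 A
P_R2 = I² × R2 = (0.001495)² × 47.0 = 0.0001051 W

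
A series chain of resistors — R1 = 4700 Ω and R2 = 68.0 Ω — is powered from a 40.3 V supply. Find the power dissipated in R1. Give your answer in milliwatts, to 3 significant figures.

Every series element carries the same I. Get I from the total resistance, then P = I² × R1.
R_total = 4700 + 68.0 = 4768 Ω
I = V / R_total = 40.3 / 4768 = 0.008452 A
P_R1 = I² × R1 = (0.008452)² × 4700 = 0.3358 W

336 mW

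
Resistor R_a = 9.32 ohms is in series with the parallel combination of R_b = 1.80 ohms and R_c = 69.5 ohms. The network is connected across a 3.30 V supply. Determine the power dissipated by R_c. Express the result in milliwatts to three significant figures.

First combine the parallel branches into one equivalent R_p, then R_a + R_p is a series pair.
R_p = (1.80×69.5)/(1.80+69.5) = 1.755 Ω
R_total = 9.32 + 1.755 = 11.07 Ω
I = V / R_total = 3.30 / 11.07 = 0.2980 A
Voltage across the parallel pair: V_p = I × R_p = 0.2980 × 1.755 = 0.5228 V
R_c is across V_p, so use P = V²/R for that branch.
P_R_c = (0.5228)² / 69.5 = 0.003933 W

3.93 mW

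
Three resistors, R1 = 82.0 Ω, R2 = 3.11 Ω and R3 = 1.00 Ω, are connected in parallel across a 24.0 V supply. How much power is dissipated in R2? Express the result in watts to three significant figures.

185 W

Parallel branches share the same voltage; P = V²/R gives the branch power in one step.
P_R2 = V² / R2 = (24.0)² / 3.11 Ω = 185.2 W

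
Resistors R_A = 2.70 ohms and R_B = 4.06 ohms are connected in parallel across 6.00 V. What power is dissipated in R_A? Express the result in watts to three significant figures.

13.3 W

Each parallel branch sees the full supply voltage, so P = V²/R applies directly to the target branch.
P_R_A = V² / R_A = (6.00)² / 2.70 Ω = 13.33 W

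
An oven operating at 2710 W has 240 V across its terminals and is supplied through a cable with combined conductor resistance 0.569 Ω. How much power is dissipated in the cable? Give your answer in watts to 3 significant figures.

72.5 W

The cable and load are in series, so the same current flows in both; the loss is I²R_line.
I = P / V = 2710 / 240 = 11.29 A through the cable.
P_line = I² R_line = (11.29)² × 0.569 = 72.55 W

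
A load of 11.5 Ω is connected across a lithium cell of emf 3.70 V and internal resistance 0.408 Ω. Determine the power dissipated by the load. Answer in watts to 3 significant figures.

With r and R in series, I = ε/(r+R); the load dissipates I²R.
I = ε / (r + R) = 3.70 / (0.408 + 11.5) = 0.3107 A
P_load = I² R = (0.3107)² × 11.5 = 1.110 W

1.11 W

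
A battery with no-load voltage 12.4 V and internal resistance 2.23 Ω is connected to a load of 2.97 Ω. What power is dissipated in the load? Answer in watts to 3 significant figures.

16.9 W

With r and R in series, I = ε/(r+R); the load dissipates I²R.
I = ε / (r + R) = 12.4 / (2.23 + 2.97) = 2.385 A
P_load = I² R = (2.385)² × 2.97 = 16.89 W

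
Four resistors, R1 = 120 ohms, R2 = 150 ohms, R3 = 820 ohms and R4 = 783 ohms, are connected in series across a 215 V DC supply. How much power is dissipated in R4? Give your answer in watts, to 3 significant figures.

10.3 W

Since the resistors are in series they all carry the loop current I = V/R_total; the power in any one is I²R.
R_total = 120 + 150 + 820 + 783 = 1873 Ω
I = V / R_total = 215 / 1873 = 0.1148 A
P_R4 = I² × R4 = (0.1148)² × 783 = 10.32 W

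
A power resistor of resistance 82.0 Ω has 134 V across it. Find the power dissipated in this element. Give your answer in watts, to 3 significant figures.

V and R are stated; P = V²/R avoids computing the current.
P = (134 V)² / 82.0 Ω = 219.0 W

219 W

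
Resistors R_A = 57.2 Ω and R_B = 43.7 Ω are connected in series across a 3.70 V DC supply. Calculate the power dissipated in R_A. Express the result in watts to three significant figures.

Since the resistors are in series they all carry the loop current I = V/R_total; the power in any one is I²R.
R_total = 57.2 + 43.7 = 100.9 Ω
I = V / R_total = 3.70 / 100.9 = 0.03667 A
P_R_A = I² × R_A = (0.03667)² × 57.2 = 0.07692 W

0.0769 W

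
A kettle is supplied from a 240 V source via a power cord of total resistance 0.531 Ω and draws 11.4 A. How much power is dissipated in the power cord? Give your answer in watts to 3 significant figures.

69.0 W

Line loss is just I²R for the cable — we know both I and R_line directly.
The power cord carries the full 11.4 A.
P_line = I² R_line = (11.40)² × 0.531 = 69.01 W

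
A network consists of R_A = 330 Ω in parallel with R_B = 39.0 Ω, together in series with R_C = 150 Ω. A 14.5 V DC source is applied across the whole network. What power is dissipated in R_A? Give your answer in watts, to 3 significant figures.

0.0227 W

Combine R_A and R_B into their parallel equivalent first, reducing the network to two series resistors.
R_p = (330×39.0)/(330+39.0) = 34.88 Ω
R_total = R_p + 150 = 34.88 + 150 = 184.9 Ω
I = V / R_total = 14.5 / 184.9 = 0.07843 A
Voltage across the parallel pair: V_p = I × R_p = 0.07843 × 34.88 = 2.735 V
R_A has V_p across it, so P = V_p²/R_A.
P_R_A = (2.735)² / 330 = 0.02268 W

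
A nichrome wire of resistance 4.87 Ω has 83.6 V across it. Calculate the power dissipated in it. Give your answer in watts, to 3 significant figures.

1440 W

Voltage and resistance are given, so P = V²/R is the one-step route.
P = (83.6 V)² / 4.87 Ω = 1435 W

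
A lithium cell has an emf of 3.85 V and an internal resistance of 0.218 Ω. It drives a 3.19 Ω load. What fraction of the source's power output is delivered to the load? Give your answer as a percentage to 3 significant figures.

93.6 %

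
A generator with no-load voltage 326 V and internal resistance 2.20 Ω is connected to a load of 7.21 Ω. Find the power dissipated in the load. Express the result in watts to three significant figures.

8650 W

The internal resistance and the load are in series, so the same I flows through both; get I from ε/(r+R), then I²R for the load.
I = ε / (r + R) = 326 / (2.20 + 7.21) = 34.64 A
P_load = I² R = (34.64)² × 7.21 = 8653 W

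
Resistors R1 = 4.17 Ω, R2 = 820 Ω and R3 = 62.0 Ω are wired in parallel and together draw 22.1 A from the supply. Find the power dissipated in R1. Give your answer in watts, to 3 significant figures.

1770 W

Only the total current is stated, so first find the parallel equivalent to get the voltage across the combination.
1/R_eq = 1/4.17 + 1/820 + 1/62.0 ⇒ R_eq = 3.889 Ω
V = I_total × R_eq = 22.10 × 3.889 = 85.94 V
P_R1 = V² / R1 = (85.94)² / 4.17 = 1771 W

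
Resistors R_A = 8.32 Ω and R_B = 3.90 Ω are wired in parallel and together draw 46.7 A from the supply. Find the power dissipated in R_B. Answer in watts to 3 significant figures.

3940 W

The branches share the same voltage, but only the total current is given — find V from the equivalent resistance first.
1/R_eq = 1/8.32 + 1/3.90 ⇒ R_eq = 2.655 Ω
V = I_total × R_eq = 46.70 × 2.655 = 124.0 V
P_R_B = V² / R_B = (124.0)² / 3.90 = 3943 W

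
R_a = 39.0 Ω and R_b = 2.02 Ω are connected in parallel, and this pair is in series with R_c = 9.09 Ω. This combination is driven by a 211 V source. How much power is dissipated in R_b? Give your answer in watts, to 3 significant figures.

671 W

Combine R_a and R_b into their parallel equivalent first, reducing the network to two series resistors.
R_p = (39.0×2.02)/(39.0+2.02) = 1.921 Ω
R_total = R_p + 9.09 = 1.921 + 9.09 = 11.01 Ω
I = V / R_total = 211 / 11.01 = 19.16 A
Voltage across the parallel pair: V_p = I × R_p = 19.16 × 1.921 = 36.80 V
Use P = V²/R for R_b with V = V_p.
P_R_b = (36.80)² / 2.02 = 670.6 W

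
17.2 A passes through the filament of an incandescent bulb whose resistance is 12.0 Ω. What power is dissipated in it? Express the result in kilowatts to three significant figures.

3.55 kW

Current and resistance are given, so P = I²R is the direct form.
P = (17.20 A)² × 12.0 Ω = 3550 W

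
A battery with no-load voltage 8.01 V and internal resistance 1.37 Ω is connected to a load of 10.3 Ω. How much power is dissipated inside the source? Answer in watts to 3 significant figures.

r is in series with the load, so it carries the full circuit current — the loss in it is I²r.
I = ε / (r + R) = 8.01 / (1.37 + 10.3) = 0.6864 A
P_int = I² r = (0.6864)² × 1.37 = 0.6454 W

0.645 W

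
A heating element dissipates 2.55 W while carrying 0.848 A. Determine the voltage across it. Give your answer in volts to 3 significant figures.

3.01 V

Rearranging the power relation for the two known quantities gives V = P / I.
V = 2.55 / 0.8480 = 3.007 V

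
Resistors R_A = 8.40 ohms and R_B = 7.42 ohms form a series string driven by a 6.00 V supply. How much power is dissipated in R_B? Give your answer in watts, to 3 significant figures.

1.07 W

Series elements share the same current, so find I first, then use P = I²R.
R_total = 8.40 + 7.42 = 15.82 Ω
I = V / R_total = 6.00 / 15.82 = 0.3793 A
P_R_B = I² × R_B = (0.3793)² × 7.42 = 1.067 W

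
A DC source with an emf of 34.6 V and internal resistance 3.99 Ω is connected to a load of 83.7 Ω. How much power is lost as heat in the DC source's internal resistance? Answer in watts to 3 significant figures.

Internal loss is I²r, with I set by the total series resistance r+R.
I = ε / (r + R) = 34.6 / (3.99 + 83.7) = 0.3946 A
P_int = I² r = (0.3946)² × 3.99 = 0.6212 W

0.621 W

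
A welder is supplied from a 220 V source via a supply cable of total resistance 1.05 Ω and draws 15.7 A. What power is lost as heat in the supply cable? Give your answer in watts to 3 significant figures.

The supply cable is a series resistance carrying the load current; its dissipation is I²R_line.
The supply cable carries the full 15.7 A.
P_line = I² R_line = (15.70)² × 1.05 = 258.8 W

259 W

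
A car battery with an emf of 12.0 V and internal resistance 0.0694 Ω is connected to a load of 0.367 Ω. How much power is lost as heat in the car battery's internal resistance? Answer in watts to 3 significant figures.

The source's internal resistance is just another series element carrying I; its dissipation is I²r.
I = ε / (r + R) = 12.0 / (0.0694 + 0.367) = 27.50 A
P_int = I² r = (27.50)² × 0.0694 = 52.48 W

52.5 W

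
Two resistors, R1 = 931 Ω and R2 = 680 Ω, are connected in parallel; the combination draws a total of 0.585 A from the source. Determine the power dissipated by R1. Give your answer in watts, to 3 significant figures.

56.8 W

Parallel branches share V, not I — compute V via R_eq, then use V²/R for the target branch.
1/R_eq = 1/931 + 1/680 ⇒ R_eq = 393.0 Ω
V = I_total × R_eq = 0.5850 × 393.0 = 229.9 V
P_R1 = V² / R1 = (229.9)² / 931 = 56.77 W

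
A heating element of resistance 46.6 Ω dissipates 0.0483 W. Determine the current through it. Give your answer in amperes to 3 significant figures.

Rearranging the power relation for the two known quantities gives I = √(P / R).
I = √(0.0483 / 46.6) = 0.03219 A

0.0322 A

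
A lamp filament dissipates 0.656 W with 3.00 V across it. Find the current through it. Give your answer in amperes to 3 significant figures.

0.219 A

From P = V I = I²R = V²/R, with the two given quantities we get I = P / V.
I = 0.656 / 3.00 = 0.2187 A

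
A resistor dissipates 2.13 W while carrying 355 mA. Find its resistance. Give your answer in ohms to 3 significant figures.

Inverting the appropriate power form: R = P / I².
R = 2.13 / (0.3550)² = 16.90 Ω

16.9 Ω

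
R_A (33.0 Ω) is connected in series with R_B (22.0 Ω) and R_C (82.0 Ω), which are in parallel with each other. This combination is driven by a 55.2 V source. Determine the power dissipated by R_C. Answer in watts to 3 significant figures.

Replace R_B and R_C with their parallel equivalent so the circuit becomes R_A in series with R_p.
R_p = (22.0×82.0)/(22.0+82.0) = 17.35 Ω
R_total = 33.0 + 17.35 = 50.35 Ω
I = V / R_total = 55.2 / 50.35 = 1.096 A
Voltage across the parallel pair: V_p = I × R_p = 1.096 × 17.35 = 19.02 V
With V_p across R_C, its power is V_p²/R_C.
P_R_C = (19.02)² / 82.0 = 4.411 W

4.41 W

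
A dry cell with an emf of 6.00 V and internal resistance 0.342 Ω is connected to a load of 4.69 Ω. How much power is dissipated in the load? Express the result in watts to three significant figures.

Find the circuit current first, then P = I²R for the load (series elements share I).
I = ε / (r + R) = 6.00 / (0.342 + 4.69) = 1.192 A
P_load = I² R = (1.192)² × 4.69 = 6.668 W

6.67 W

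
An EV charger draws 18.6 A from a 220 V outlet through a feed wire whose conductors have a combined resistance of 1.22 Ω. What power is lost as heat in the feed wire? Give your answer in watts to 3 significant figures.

The feed wire and load are in series, so the same current flows in both; the loss is I²R_line.
The feed wire carries the full 18.6 A.
P_line = I² R_line = (18.60)² × 1.22 = 422.1 W

422 W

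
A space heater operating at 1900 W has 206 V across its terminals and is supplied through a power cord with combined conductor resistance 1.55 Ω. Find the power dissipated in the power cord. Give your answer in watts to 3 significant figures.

132 W

The power cord is a series resistance carrying the load current; its dissipation is I²R_line.
I = P / V = 1900 / 206 = 9.223 A through the power cord.
P_line = I² R_line = (9.223)² × 1.55 = 131.9 W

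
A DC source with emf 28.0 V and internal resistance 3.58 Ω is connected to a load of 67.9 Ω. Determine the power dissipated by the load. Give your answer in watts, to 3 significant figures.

Load and internal resistance form a series loop — compute the loop current, then the load power via I²R.
I = ε / (r + R) = 28.0 / (3.58 + 67.9) = 0.3917 A
P_load = I² R = (0.3917)² × 67.9 = 10.42 W

10.4 W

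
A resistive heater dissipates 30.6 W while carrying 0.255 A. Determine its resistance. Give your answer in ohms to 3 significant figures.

The two known quantities fix the third via R = P / I².
R = 30.6 / (0.2550)² = 470.6 Ω

471 Ω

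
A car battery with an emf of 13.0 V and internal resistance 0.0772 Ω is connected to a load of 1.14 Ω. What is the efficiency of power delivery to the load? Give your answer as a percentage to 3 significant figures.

93.7 %

η = P_load/(P_load+P_int) = I²R/(I²R+I²r) = R/(R+r) — the I² cancels for series elements.
η = R / (R + r) = 1.14 / (1.14 + 0.0772) = 0.9366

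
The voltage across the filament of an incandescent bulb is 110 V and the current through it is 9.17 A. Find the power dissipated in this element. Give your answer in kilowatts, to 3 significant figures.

1.01 kW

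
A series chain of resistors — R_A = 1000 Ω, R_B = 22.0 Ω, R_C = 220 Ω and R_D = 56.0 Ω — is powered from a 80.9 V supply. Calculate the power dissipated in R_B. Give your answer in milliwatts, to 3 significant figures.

85.5 mW

In a series string the same current flows through every resistor — find that current, then P = I²R for the one we want.
R_total = 1000 + 22.0 + 220 + 56.0 = 1298 Ω
I = V / R_total = 80.9 / 1298 = 0.06233 A
P_R_B = I² × R_B = (0.06233)² × 22.0 = 0.08546 W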